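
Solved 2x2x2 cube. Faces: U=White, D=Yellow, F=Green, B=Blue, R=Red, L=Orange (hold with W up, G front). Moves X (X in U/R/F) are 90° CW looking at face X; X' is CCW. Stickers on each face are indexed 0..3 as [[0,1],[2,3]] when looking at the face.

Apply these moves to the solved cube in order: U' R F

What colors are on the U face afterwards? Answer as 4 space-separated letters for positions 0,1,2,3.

After move 1 (U'): U=WWWW F=OOGG R=GGRR B=RRBB L=BBOO
After move 2 (R): R=RGRG U=WOWG F=OYGY D=YBYR B=WRWB
After move 3 (F): F=GOYY U=WOOB R=WGGG D=RRYR L=BYOB
Query: U face = WOOB

Answer: W O O B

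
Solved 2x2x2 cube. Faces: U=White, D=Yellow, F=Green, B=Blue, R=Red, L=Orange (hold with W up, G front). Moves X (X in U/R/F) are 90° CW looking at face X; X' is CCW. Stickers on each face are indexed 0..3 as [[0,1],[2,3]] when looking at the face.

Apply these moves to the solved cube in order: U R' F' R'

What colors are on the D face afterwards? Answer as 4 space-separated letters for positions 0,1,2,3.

After move 1 (U): U=WWWW F=RRGG R=BBRR B=OOBB L=GGOO
After move 2 (R'): R=BRBR U=WBWO F=RWGW D=YRYG B=YOYB
After move 3 (F'): F=WWRG U=WBBB R=RRYR D=GOYG L=GOOW
After move 4 (R'): R=RRRY U=WYBY F=WBRB D=GWYG B=GOOB
Query: D face = GWYG

Answer: G W Y G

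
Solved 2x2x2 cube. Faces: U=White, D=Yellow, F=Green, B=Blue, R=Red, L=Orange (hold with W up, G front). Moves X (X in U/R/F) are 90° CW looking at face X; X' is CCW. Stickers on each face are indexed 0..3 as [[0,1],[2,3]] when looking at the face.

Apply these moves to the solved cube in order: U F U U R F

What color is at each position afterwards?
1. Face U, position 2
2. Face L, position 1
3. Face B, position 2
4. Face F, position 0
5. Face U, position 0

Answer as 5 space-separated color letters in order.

After move 1 (U): U=WWWW F=RRGG R=BBRR B=OOBB L=GGOO
After move 2 (F): F=GRGR U=WWOG R=WBWR D=RBYY L=GYOY
After move 3 (U): U=OWGW F=WBGR R=OOWR B=GYBB L=GROY
After move 4 (U): U=GOWW F=OOGR R=GYWR B=GRBB L=WBOY
After move 5 (R): R=WGRY U=GOWR F=OBGY D=RBYG B=WROB
After move 6 (F): F=GOYB U=GOYB R=WGRY D=RWYG L=WROB
Query 1: U[2] = Y
Query 2: L[1] = R
Query 3: B[2] = O
Query 4: F[0] = G
Query 5: U[0] = G

Answer: Y R O G G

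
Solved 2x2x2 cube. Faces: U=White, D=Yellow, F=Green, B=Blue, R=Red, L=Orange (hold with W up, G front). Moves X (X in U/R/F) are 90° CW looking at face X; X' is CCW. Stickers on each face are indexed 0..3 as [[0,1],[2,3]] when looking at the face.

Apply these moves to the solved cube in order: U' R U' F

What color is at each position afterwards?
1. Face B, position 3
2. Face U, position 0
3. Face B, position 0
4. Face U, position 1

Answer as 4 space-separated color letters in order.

Answer: B O R G

Derivation:
After move 1 (U'): U=WWWW F=OOGG R=GGRR B=RRBB L=BBOO
After move 2 (R): R=RGRG U=WOWG F=OYGY D=YBYR B=WRWB
After move 3 (U'): U=OGWW F=BBGY R=OYRG B=RGWB L=WROO
After move 4 (F): F=GBYB U=OGOR R=WYWG D=ROYR L=WYOB
Query 1: B[3] = B
Query 2: U[0] = O
Query 3: B[0] = R
Query 4: U[1] = G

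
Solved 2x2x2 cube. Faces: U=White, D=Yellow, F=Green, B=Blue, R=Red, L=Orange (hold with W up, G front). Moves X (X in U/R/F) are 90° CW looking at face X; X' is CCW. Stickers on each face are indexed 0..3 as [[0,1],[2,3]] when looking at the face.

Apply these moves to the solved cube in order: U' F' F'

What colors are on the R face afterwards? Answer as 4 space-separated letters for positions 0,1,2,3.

Answer: O G B R

Derivation:
After move 1 (U'): U=WWWW F=OOGG R=GGRR B=RRBB L=BBOO
After move 2 (F'): F=OGOG U=WWGR R=YGYR D=BOYY L=BWOW
After move 3 (F'): F=GGOO U=WWYY R=OGBR D=WWYY L=BROG
Query: R face = OGBR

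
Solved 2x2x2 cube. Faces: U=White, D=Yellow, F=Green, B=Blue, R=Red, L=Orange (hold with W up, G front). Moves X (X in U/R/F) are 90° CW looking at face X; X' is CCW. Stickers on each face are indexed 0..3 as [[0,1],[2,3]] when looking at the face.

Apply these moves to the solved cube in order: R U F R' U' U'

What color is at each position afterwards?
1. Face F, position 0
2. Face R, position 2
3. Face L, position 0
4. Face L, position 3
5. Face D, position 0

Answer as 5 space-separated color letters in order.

Answer: B G B B R

Derivation:
After move 1 (R): R=RRRR U=WGWG F=GYGY D=YBYB B=WBWB
After move 2 (U): U=WWGG F=RRGY R=WBRR B=OOWB L=GYOO
After move 3 (F): F=GRYR U=WWOY R=GBGR D=RWYB L=GYOB
After move 4 (R'): R=BRGG U=WWOO F=GWYY D=RRYR B=BOWB
After move 5 (U'): U=WOWO F=GYYY R=GWGG B=BRWB L=BOOB
After move 6 (U'): U=OOWW F=BOYY R=GYGG B=GWWB L=BROB
Query 1: F[0] = B
Query 2: R[2] = G
Query 3: L[0] = B
Query 4: L[3] = B
Query 5: D[0] = R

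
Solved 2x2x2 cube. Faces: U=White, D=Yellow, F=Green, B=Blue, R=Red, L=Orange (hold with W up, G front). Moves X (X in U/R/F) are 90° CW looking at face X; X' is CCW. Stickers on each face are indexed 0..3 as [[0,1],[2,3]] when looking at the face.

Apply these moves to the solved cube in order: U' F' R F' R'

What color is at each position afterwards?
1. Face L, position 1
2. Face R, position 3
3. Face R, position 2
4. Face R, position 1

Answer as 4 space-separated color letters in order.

Answer: G B B G

Derivation:
After move 1 (U'): U=WWWW F=OOGG R=GGRR B=RRBB L=BBOO
After move 2 (F'): F=OGOG U=WWGR R=YGYR D=BOYY L=BWOW
After move 3 (R): R=YYRG U=WGGG F=OOOY D=BBYR B=RRWB
After move 4 (F'): F=OYOO U=WGYR R=BYBG D=WWYR L=BGOG
After move 5 (R'): R=YGBB U=WWYR F=OGOR D=WYYO B=RRWB
Query 1: L[1] = G
Query 2: R[3] = B
Query 3: R[2] = B
Query 4: R[1] = G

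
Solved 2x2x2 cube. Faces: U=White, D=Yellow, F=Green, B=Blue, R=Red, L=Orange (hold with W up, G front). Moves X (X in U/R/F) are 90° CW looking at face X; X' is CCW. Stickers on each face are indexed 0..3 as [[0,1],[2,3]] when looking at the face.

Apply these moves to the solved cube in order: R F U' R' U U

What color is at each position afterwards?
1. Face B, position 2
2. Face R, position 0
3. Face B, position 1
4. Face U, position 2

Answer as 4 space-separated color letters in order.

Answer: R W O W

Derivation:
After move 1 (R): R=RRRR U=WGWG F=GYGY D=YBYB B=WBWB
After move 2 (F): F=GGYY U=WGOO R=WRGR D=RRYB L=OYOB
After move 3 (U'): U=GOWO F=OYYY R=GGGR B=WRWB L=WBOB
After move 4 (R'): R=GRGG U=GWWW F=OOYO D=RYYY B=BRRB
After move 5 (U): U=WGWW F=GRYO R=BRGG B=WBRB L=OOOB
After move 6 (U): U=WWWG F=BRYO R=WBGG B=OORB L=GROB
Query 1: B[2] = R
Query 2: R[0] = W
Query 3: B[1] = O
Query 4: U[2] = W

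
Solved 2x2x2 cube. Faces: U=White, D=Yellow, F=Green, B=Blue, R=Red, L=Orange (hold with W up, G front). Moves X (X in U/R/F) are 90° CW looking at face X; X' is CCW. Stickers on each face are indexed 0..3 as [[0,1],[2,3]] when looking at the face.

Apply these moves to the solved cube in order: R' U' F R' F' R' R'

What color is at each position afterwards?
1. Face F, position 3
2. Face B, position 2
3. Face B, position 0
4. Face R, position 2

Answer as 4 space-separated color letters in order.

After move 1 (R'): R=RRRR U=WBWB F=GWGW D=YGYG B=YBYB
After move 2 (U'): U=BBWW F=OOGW R=GWRR B=RRYB L=YBOO
After move 3 (F): F=GOWO U=BBOB R=WWWR D=RGYG L=YYOG
After move 4 (R'): R=WRWW U=BYOR F=GBWB D=ROYO B=GRGB
After move 5 (F'): F=BBGW U=BYWW R=ORRW D=YGYO L=YROO
After move 6 (R'): R=RWOR U=BGWG F=BYGW D=YBYW B=ORGB
After move 7 (R'): R=WRRO U=BGWO F=BGGG D=YYYW B=WRBB
Query 1: F[3] = G
Query 2: B[2] = B
Query 3: B[0] = W
Query 4: R[2] = R

Answer: G B W R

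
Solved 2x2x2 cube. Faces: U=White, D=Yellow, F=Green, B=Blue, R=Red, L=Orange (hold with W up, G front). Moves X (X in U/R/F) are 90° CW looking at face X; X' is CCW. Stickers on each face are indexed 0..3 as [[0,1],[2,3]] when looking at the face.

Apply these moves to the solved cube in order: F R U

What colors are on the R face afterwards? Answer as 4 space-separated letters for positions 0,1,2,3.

After move 1 (F): F=GGGG U=WWOO R=WRWR D=RRYY L=OYOY
After move 2 (R): R=WWRR U=WGOG F=GRGY D=RBYB B=OBWB
After move 3 (U): U=OWGG F=WWGY R=OBRR B=OYWB L=GROY
Query: R face = OBRR

Answer: O B R R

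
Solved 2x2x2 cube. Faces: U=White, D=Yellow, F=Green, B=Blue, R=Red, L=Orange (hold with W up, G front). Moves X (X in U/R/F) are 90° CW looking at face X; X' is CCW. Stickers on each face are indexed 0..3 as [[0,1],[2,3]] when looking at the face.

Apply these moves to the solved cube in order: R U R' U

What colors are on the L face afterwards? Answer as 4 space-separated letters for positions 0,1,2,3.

After move 1 (R): R=RRRR U=WGWG F=GYGY D=YBYB B=WBWB
After move 2 (U): U=WWGG F=RRGY R=WBRR B=OOWB L=GYOO
After move 3 (R'): R=BRWR U=WWGO F=RWGG D=YRYY B=BOBB
After move 4 (U): U=GWOW F=BRGG R=BOWR B=GYBB L=RWOO
Query: L face = RWOO

Answer: R W O O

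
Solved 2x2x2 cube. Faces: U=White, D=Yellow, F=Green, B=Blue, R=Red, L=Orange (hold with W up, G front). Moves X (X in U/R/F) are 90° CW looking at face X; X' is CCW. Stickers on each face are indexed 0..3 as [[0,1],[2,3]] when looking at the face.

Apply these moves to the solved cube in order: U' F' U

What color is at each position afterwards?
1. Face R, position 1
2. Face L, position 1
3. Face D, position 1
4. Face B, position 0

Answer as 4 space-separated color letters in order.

After move 1 (U'): U=WWWW F=OOGG R=GGRR B=RRBB L=BBOO
After move 2 (F'): F=OGOG U=WWGR R=YGYR D=BOYY L=BWOW
After move 3 (U): U=GWRW F=YGOG R=RRYR B=BWBB L=OGOW
Query 1: R[1] = R
Query 2: L[1] = G
Query 3: D[1] = O
Query 4: B[0] = B

Answer: R G O B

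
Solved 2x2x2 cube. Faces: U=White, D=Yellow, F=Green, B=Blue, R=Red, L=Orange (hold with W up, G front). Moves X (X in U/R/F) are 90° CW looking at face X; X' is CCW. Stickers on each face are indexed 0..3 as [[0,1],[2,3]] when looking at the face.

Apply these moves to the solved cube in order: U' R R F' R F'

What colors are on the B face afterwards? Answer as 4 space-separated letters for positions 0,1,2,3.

After move 1 (U'): U=WWWW F=OOGG R=GGRR B=RRBB L=BBOO
After move 2 (R): R=RGRG U=WOWG F=OYGY D=YBYR B=WRWB
After move 3 (R): R=RRGG U=WYWY F=OBGR D=YWYW B=GROB
After move 4 (F'): F=BROG U=WYRG R=WRYG D=BOYW L=BYOW
After move 5 (R): R=YWGR U=WRRG F=BOOW D=BOYG B=GRYB
After move 6 (F'): F=OWBO U=WRYG R=OWBR D=YWYG L=BGOR
Query: B face = GRYB

Answer: G R Y B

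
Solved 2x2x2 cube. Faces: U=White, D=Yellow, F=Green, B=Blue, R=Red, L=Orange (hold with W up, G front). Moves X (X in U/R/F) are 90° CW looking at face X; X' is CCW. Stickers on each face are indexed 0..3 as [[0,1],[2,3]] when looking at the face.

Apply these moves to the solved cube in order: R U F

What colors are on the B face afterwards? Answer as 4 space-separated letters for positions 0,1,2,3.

After move 1 (R): R=RRRR U=WGWG F=GYGY D=YBYB B=WBWB
After move 2 (U): U=WWGG F=RRGY R=WBRR B=OOWB L=GYOO
After move 3 (F): F=GRYR U=WWOY R=GBGR D=RWYB L=GYOB
Query: B face = OOWB

Answer: O O W B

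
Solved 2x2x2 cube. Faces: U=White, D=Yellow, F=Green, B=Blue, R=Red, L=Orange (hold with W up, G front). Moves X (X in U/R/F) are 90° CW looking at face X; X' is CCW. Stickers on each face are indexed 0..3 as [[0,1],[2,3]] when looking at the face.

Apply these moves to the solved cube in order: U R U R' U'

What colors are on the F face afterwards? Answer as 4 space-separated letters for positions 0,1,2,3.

After move 1 (U): U=WWWW F=RRGG R=BBRR B=OOBB L=GGOO
After move 2 (R): R=RBRB U=WRWG F=RYGY D=YBYO B=WOWB
After move 3 (U): U=WWGR F=RBGY R=WORB B=GGWB L=RYOO
After move 4 (R'): R=OBWR U=WWGG F=RWGR D=YBYY B=OGBB
After move 5 (U'): U=WGWG F=RYGR R=RWWR B=OBBB L=OGOO
Query: F face = RYGR

Answer: R Y G R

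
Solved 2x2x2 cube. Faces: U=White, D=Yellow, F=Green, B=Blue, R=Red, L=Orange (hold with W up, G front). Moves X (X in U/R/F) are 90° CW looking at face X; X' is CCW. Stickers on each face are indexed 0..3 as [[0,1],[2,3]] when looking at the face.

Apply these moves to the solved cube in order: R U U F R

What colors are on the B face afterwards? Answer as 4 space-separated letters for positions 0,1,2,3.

After move 1 (R): R=RRRR U=WGWG F=GYGY D=YBYB B=WBWB
After move 2 (U): U=WWGG F=RRGY R=WBRR B=OOWB L=GYOO
After move 3 (U): U=GWGW F=WBGY R=OORR B=GYWB L=RROO
After move 4 (F): F=GWYB U=GWOR R=GOWR D=ROYB L=RYOB
After move 5 (R): R=WGRO U=GWOB F=GOYB D=RWYG B=RYWB
Query: B face = RYWB

Answer: R Y W B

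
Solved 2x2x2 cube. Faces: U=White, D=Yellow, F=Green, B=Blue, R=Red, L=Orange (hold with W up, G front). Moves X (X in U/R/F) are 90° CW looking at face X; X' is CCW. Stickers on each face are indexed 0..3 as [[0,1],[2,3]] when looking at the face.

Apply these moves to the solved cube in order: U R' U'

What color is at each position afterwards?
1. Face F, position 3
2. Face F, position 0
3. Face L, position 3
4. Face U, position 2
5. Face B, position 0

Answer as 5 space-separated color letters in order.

Answer: W G O W B

Derivation:
After move 1 (U): U=WWWW F=RRGG R=BBRR B=OOBB L=GGOO
After move 2 (R'): R=BRBR U=WBWO F=RWGW D=YRYG B=YOYB
After move 3 (U'): U=BOWW F=GGGW R=RWBR B=BRYB L=YOOO
Query 1: F[3] = W
Query 2: F[0] = G
Query 3: L[3] = O
Query 4: U[2] = W
Query 5: B[0] = B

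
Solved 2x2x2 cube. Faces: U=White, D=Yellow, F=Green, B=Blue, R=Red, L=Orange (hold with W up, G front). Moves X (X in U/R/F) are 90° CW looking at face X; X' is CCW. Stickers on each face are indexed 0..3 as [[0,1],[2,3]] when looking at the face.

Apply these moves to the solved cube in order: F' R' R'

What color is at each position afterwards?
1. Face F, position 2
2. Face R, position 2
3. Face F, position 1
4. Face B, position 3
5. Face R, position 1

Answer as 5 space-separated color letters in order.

Answer: G R B B Y

Derivation:
After move 1 (F'): F=GGGG U=WWRR R=YRYR D=OOYY L=OWOW
After move 2 (R'): R=RRYY U=WBRB F=GWGR D=OGYG B=YBOB
After move 3 (R'): R=RYRY U=WORY F=GBGB D=OWYR B=GBGB
Query 1: F[2] = G
Query 2: R[2] = R
Query 3: F[1] = B
Query 4: B[3] = B
Query 5: R[1] = Y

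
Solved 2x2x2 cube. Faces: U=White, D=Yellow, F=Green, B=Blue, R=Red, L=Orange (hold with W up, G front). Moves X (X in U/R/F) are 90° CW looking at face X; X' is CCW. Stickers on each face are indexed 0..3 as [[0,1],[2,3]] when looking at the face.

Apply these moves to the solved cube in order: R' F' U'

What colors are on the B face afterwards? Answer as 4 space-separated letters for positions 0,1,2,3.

After move 1 (R'): R=RRRR U=WBWB F=GWGW D=YGYG B=YBYB
After move 2 (F'): F=WWGG U=WBRR R=GRYR D=OOYG L=OBOW
After move 3 (U'): U=BRWR F=OBGG R=WWYR B=GRYB L=YBOW
Query: B face = GRYB

Answer: G R Y B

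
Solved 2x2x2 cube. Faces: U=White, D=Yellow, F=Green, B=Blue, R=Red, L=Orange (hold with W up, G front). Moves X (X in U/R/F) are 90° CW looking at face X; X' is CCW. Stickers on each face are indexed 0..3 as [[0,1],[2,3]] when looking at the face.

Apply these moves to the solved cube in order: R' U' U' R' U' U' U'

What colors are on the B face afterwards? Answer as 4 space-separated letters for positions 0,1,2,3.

After move 1 (R'): R=RRRR U=WBWB F=GWGW D=YGYG B=YBYB
After move 2 (U'): U=BBWW F=OOGW R=GWRR B=RRYB L=YBOO
After move 3 (U'): U=BWBW F=YBGW R=OORR B=GWYB L=RROO
After move 4 (R'): R=OROR U=BYBG F=YWGW D=YBYW B=GWGB
After move 5 (U'): U=YGBB F=RRGW R=YWOR B=ORGB L=GWOO
After move 6 (U'): U=GBYB F=GWGW R=RROR B=YWGB L=OROO
After move 7 (U'): U=BBGY F=ORGW R=GWOR B=RRGB L=YWOO
Query: B face = RRGB

Answer: R R G B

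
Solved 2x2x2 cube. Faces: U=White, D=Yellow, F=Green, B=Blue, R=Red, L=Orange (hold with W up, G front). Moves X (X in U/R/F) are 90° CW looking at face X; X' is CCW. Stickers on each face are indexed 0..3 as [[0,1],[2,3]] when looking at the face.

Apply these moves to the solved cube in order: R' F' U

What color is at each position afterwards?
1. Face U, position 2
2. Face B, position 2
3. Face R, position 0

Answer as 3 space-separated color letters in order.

Answer: R Y Y

Derivation:
After move 1 (R'): R=RRRR U=WBWB F=GWGW D=YGYG B=YBYB
After move 2 (F'): F=WWGG U=WBRR R=GRYR D=OOYG L=OBOW
After move 3 (U): U=RWRB F=GRGG R=YBYR B=OBYB L=WWOW
Query 1: U[2] = R
Query 2: B[2] = Y
Query 3: R[0] = Y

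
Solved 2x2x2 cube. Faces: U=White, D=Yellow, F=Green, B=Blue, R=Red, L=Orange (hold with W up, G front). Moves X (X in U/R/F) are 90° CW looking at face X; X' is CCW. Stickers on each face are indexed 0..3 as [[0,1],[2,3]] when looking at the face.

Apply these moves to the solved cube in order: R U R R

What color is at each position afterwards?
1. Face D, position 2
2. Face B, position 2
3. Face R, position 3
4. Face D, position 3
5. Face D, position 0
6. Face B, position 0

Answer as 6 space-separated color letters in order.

Answer: Y R W G Y Y

Derivation:
After move 1 (R): R=RRRR U=WGWG F=GYGY D=YBYB B=WBWB
After move 2 (U): U=WWGG F=RRGY R=WBRR B=OOWB L=GYOO
After move 3 (R): R=RWRB U=WRGY F=RBGB D=YWYO B=GOWB
After move 4 (R): R=RRBW U=WBGB F=RWGO D=YWYG B=YORB
Query 1: D[2] = Y
Query 2: B[2] = R
Query 3: R[3] = W
Query 4: D[3] = G
Query 5: D[0] = Y
Query 6: B[0] = Y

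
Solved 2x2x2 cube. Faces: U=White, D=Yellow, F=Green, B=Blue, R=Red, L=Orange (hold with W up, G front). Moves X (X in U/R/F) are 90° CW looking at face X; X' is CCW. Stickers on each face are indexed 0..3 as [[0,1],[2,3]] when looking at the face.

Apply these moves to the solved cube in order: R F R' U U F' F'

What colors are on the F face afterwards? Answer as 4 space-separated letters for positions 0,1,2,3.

After move 1 (R): R=RRRR U=WGWG F=GYGY D=YBYB B=WBWB
After move 2 (F): F=GGYY U=WGOO R=WRGR D=RRYB L=OYOB
After move 3 (R'): R=RRWG U=WWOW F=GGYO D=RGYY B=BBRB
After move 4 (U): U=OWWW F=RRYO R=BBWG B=OYRB L=GGOB
After move 5 (U): U=WOWW F=BBYO R=OYWG B=GGRB L=RROB
After move 6 (F'): F=BOBY U=WOOW R=GYRG D=RBYY L=RWOW
After move 7 (F'): F=OYBB U=WOGR R=BYRG D=WWYY L=RWOO
Query: F face = OYBB

Answer: O Y B B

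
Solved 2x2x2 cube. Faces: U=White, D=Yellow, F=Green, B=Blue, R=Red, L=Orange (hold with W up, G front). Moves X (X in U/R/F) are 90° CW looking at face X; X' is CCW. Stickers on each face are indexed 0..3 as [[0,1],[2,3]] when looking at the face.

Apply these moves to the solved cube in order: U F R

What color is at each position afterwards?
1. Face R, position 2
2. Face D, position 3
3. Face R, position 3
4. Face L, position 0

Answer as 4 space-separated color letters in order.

Answer: R O B G

Derivation:
After move 1 (U): U=WWWW F=RRGG R=BBRR B=OOBB L=GGOO
After move 2 (F): F=GRGR U=WWOG R=WBWR D=RBYY L=GYOY
After move 3 (R): R=WWRB U=WROR F=GBGY D=RBYO B=GOWB
Query 1: R[2] = R
Query 2: D[3] = O
Query 3: R[3] = B
Query 4: L[0] = G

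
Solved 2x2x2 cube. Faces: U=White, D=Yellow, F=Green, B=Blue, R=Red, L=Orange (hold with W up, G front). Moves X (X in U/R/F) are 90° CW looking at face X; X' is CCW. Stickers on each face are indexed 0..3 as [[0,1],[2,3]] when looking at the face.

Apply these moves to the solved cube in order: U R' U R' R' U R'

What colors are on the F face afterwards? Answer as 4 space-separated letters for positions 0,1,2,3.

Answer: R W G R

Derivation:
After move 1 (U): U=WWWW F=RRGG R=BBRR B=OOBB L=GGOO
After move 2 (R'): R=BRBR U=WBWO F=RWGW D=YRYG B=YOYB
After move 3 (U): U=WWOB F=BRGW R=YOBR B=GGYB L=RWOO
After move 4 (R'): R=ORYB U=WYOG F=BWGB D=YRYW B=GGRB
After move 5 (R'): R=RBOY U=WROG F=BYGG D=YWYB B=WGRB
After move 6 (U): U=OWGR F=RBGG R=WGOY B=RWRB L=BYOO
After move 7 (R'): R=GYWO U=ORGR F=RWGR D=YBYG B=BWWB
Query: F face = RWGR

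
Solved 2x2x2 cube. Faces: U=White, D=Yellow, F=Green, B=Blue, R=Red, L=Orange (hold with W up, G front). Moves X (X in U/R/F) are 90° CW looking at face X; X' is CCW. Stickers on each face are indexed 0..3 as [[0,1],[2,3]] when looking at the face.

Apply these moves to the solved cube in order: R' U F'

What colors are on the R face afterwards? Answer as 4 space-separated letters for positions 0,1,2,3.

After move 1 (R'): R=RRRR U=WBWB F=GWGW D=YGYG B=YBYB
After move 2 (U): U=WWBB F=RRGW R=YBRR B=OOYB L=GWOO
After move 3 (F'): F=RWRG U=WWYR R=GBYR D=WOYG L=GBOB
Query: R face = GBYR

Answer: G B Y R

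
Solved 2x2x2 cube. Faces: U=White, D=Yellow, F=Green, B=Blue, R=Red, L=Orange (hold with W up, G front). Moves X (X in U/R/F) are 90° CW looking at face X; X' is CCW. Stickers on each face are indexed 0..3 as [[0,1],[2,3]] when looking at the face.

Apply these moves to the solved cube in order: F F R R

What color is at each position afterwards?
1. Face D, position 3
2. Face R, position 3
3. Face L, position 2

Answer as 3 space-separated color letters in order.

Answer: Y O O

Derivation:
After move 1 (F): F=GGGG U=WWOO R=WRWR D=RRYY L=OYOY
After move 2 (F): F=GGGG U=WWYY R=OROR D=WWYY L=OROR
After move 3 (R): R=OORR U=WGYG F=GWGY D=WBYB B=YBWB
After move 4 (R): R=RORO U=WWYY F=GBGB D=WWYY B=GBGB
Query 1: D[3] = Y
Query 2: R[3] = O
Query 3: L[2] = O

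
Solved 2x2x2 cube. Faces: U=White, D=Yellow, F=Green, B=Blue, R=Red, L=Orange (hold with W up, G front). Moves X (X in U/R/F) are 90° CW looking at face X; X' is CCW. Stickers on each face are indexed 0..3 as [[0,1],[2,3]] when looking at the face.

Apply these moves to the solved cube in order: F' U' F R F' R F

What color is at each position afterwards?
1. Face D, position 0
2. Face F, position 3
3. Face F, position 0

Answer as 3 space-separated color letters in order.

After move 1 (F'): F=GGGG U=WWRR R=YRYR D=OOYY L=OWOW
After move 2 (U'): U=WRWR F=OWGG R=GGYR B=YRBB L=BBOW
After move 3 (F): F=GOGW U=WRWB R=WGRR D=YGYY L=BOOO
After move 4 (R): R=RWRG U=WOWW F=GGGY D=YBYY B=BRRB
After move 5 (F'): F=GYGG U=WORR R=BWYG D=OOYY L=BWOW
After move 6 (R): R=YBGW U=WYRG F=GOGY D=ORYB B=RROB
After move 7 (F): F=GGYO U=WYWW R=RBGW D=GYYB L=BOOR
Query 1: D[0] = G
Query 2: F[3] = O
Query 3: F[0] = G

Answer: G O G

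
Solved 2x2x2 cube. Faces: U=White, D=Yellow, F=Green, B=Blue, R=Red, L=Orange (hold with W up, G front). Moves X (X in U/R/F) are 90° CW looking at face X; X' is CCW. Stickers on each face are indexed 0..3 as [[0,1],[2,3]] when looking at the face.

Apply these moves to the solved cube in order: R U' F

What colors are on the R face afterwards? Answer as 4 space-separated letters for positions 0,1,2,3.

Answer: W Y W R

Derivation:
After move 1 (R): R=RRRR U=WGWG F=GYGY D=YBYB B=WBWB
After move 2 (U'): U=GGWW F=OOGY R=GYRR B=RRWB L=WBOO
After move 3 (F): F=GOYO U=GGOB R=WYWR D=RGYB L=WYOB
Query: R face = WYWR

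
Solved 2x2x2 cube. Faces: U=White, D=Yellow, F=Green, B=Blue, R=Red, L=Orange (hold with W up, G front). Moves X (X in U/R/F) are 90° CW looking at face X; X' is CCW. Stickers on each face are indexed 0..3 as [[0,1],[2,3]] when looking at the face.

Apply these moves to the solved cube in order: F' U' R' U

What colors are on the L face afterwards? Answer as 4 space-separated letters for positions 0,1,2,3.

Answer: O R O W

Derivation:
After move 1 (F'): F=GGGG U=WWRR R=YRYR D=OOYY L=OWOW
After move 2 (U'): U=WRWR F=OWGG R=GGYR B=YRBB L=BBOW
After move 3 (R'): R=GRGY U=WBWY F=ORGR D=OWYG B=YROB
After move 4 (U): U=WWYB F=GRGR R=YRGY B=BBOB L=OROW
Query: L face = OROW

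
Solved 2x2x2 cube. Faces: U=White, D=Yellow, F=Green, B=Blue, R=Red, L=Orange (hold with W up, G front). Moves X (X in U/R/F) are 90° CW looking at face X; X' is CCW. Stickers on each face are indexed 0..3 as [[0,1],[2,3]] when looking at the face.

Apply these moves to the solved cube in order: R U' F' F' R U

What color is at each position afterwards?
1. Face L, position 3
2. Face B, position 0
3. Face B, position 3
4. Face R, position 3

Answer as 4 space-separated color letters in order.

Answer: G W B Y

Derivation:
After move 1 (R): R=RRRR U=WGWG F=GYGY D=YBYB B=WBWB
After move 2 (U'): U=GGWW F=OOGY R=GYRR B=RRWB L=WBOO
After move 3 (F'): F=OYOG U=GGGR R=BYYR D=BOYB L=WWOW
After move 4 (F'): F=YGOO U=GGBY R=OYBR D=WWYB L=WROG
After move 5 (R): R=BORY U=GGBO F=YWOB D=WWYR B=YRGB
After move 6 (U): U=BGOG F=BOOB R=YRRY B=WRGB L=YWOG
Query 1: L[3] = G
Query 2: B[0] = W
Query 3: B[3] = B
Query 4: R[3] = Y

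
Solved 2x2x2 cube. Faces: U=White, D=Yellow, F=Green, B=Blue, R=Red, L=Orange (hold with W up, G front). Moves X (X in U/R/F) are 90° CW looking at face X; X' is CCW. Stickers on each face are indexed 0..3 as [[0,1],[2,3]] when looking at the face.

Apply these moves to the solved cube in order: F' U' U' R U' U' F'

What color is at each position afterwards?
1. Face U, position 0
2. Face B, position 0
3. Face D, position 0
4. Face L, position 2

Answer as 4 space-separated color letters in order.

After move 1 (F'): F=GGGG U=WWRR R=YRYR D=OOYY L=OWOW
After move 2 (U'): U=WRWR F=OWGG R=GGYR B=YRBB L=BBOW
After move 3 (U'): U=RRWW F=BBGG R=OWYR B=GGBB L=YROW
After move 4 (R): R=YORW U=RBWG F=BOGY D=OBYG B=WGRB
After move 5 (U'): U=BGRW F=YRGY R=BORW B=YORB L=WGOW
After move 6 (U'): U=GWBR F=WGGY R=YRRW B=BORB L=YOOW
After move 7 (F'): F=GYWG U=GWYR R=BROW D=OWYG L=YROB
Query 1: U[0] = G
Query 2: B[0] = B
Query 3: D[0] = O
Query 4: L[2] = O

Answer: G B O O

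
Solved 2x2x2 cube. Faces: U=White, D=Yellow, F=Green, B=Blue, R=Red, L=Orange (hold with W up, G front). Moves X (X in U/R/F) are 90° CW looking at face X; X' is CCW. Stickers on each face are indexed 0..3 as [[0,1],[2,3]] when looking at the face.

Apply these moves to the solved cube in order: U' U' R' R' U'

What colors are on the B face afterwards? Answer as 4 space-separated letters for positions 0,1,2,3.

After move 1 (U'): U=WWWW F=OOGG R=GGRR B=RRBB L=BBOO
After move 2 (U'): U=WWWW F=BBGG R=OORR B=GGBB L=RROO
After move 3 (R'): R=OROR U=WBWG F=BWGW D=YBYG B=YGYB
After move 4 (R'): R=RROO U=WYWY F=BBGG D=YWYW B=GGBB
After move 5 (U'): U=YYWW F=RRGG R=BBOO B=RRBB L=GGOO
Query: B face = RRBB

Answer: R R B B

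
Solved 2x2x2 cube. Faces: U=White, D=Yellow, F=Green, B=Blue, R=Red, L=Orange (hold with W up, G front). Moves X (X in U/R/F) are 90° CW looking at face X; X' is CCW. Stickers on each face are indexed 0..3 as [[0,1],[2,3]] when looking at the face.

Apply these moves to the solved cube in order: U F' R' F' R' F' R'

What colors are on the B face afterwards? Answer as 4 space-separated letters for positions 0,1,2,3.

After move 1 (U): U=WWWW F=RRGG R=BBRR B=OOBB L=GGOO
After move 2 (F'): F=RGRG U=WWBR R=YBYR D=GOYY L=GWOW
After move 3 (R'): R=BRYY U=WBBO F=RWRR D=GGYG B=YOOB
After move 4 (F'): F=WRRR U=WBBY R=GRGY D=WWYG L=GOOB
After move 5 (R'): R=RYGG U=WOBY F=WBRY D=WRYR B=GOWB
After move 6 (F'): F=BYWR U=WORG R=RYWG D=OBYR L=GYOB
After move 7 (R'): R=YGRW U=WWRG F=BOWG D=OYYR B=ROBB
Query: B face = ROBB

Answer: R O B B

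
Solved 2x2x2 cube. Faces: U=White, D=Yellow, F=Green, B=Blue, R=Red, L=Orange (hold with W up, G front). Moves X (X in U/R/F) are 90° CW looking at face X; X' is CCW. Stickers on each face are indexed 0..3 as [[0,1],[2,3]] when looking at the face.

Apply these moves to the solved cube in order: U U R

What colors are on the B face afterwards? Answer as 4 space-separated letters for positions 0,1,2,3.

After move 1 (U): U=WWWW F=RRGG R=BBRR B=OOBB L=GGOO
After move 2 (U): U=WWWW F=BBGG R=OORR B=GGBB L=RROO
After move 3 (R): R=RORO U=WBWG F=BYGY D=YBYG B=WGWB
Query: B face = WGWB

Answer: W G W B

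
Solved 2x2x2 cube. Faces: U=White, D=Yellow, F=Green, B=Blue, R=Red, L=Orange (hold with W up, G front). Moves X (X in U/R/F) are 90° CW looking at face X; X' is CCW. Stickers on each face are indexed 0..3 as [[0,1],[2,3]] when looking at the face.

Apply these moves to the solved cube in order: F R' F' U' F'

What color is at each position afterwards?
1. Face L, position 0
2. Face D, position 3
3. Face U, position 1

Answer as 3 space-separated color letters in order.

Answer: Y G W

Derivation:
After move 1 (F): F=GGGG U=WWOO R=WRWR D=RRYY L=OYOY
After move 2 (R'): R=RRWW U=WBOB F=GWGO D=RGYG B=YBRB
After move 3 (F'): F=WOGG U=WBRW R=GRRW D=YYYG L=OBOO
After move 4 (U'): U=BWWR F=OBGG R=WORW B=GRRB L=YBOO
After move 5 (F'): F=BGOG U=BWWR R=YOYW D=BOYG L=YROW
Query 1: L[0] = Y
Query 2: D[3] = G
Query 3: U[1] = W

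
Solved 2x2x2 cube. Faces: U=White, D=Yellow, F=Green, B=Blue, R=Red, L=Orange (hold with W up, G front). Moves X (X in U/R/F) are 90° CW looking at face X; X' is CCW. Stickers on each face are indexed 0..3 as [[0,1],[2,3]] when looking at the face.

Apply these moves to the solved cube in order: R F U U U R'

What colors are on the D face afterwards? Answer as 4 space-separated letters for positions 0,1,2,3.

Answer: R Y Y Y

Derivation:
After move 1 (R): R=RRRR U=WGWG F=GYGY D=YBYB B=WBWB
After move 2 (F): F=GGYY U=WGOO R=WRGR D=RRYB L=OYOB
After move 3 (U): U=OWOG F=WRYY R=WBGR B=OYWB L=GGOB
After move 4 (U): U=OOGW F=WBYY R=OYGR B=GGWB L=WROB
After move 5 (U): U=GOWO F=OYYY R=GGGR B=WRWB L=WBOB
After move 6 (R'): R=GRGG U=GWWW F=OOYO D=RYYY B=BRRB
Query: D face = RYYY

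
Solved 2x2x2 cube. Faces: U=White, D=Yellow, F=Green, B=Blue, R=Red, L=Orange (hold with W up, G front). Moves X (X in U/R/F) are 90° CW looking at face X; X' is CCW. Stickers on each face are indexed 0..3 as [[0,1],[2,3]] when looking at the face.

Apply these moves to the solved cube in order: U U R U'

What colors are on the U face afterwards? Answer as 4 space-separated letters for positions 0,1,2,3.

Answer: B G W W

Derivation:
After move 1 (U): U=WWWW F=RRGG R=BBRR B=OOBB L=GGOO
After move 2 (U): U=WWWW F=BBGG R=OORR B=GGBB L=RROO
After move 3 (R): R=RORO U=WBWG F=BYGY D=YBYG B=WGWB
After move 4 (U'): U=BGWW F=RRGY R=BYRO B=ROWB L=WGOO
Query: U face = BGWW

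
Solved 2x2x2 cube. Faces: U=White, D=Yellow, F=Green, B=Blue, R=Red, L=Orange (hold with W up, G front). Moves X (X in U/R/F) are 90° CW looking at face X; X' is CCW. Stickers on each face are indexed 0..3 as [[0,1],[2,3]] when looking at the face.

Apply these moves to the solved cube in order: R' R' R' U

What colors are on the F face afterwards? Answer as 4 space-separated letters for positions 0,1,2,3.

Answer: R R G Y

Derivation:
After move 1 (R'): R=RRRR U=WBWB F=GWGW D=YGYG B=YBYB
After move 2 (R'): R=RRRR U=WYWY F=GBGB D=YWYW B=GBGB
After move 3 (R'): R=RRRR U=WGWG F=GYGY D=YBYB B=WBWB
After move 4 (U): U=WWGG F=RRGY R=WBRR B=OOWB L=GYOO
Query: F face = RRGY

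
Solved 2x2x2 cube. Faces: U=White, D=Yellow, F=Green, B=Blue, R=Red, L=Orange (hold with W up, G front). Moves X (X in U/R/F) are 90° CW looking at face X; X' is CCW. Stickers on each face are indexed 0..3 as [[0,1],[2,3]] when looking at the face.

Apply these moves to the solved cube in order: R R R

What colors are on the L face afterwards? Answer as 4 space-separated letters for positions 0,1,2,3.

Answer: O O O O

Derivation:
After move 1 (R): R=RRRR U=WGWG F=GYGY D=YBYB B=WBWB
After move 2 (R): R=RRRR U=WYWY F=GBGB D=YWYW B=GBGB
After move 3 (R): R=RRRR U=WBWB F=GWGW D=YGYG B=YBYB
Query: L face = OOOO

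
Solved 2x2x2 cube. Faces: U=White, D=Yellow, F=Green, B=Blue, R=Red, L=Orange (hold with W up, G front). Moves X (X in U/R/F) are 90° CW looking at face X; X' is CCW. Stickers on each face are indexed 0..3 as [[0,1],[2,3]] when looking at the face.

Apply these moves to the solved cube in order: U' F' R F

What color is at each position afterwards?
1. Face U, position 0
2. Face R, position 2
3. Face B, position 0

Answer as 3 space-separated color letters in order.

After move 1 (U'): U=WWWW F=OOGG R=GGRR B=RRBB L=BBOO
After move 2 (F'): F=OGOG U=WWGR R=YGYR D=BOYY L=BWOW
After move 3 (R): R=YYRG U=WGGG F=OOOY D=BBYR B=RRWB
After move 4 (F): F=OOYO U=WGWW R=GYGG D=RYYR L=BBOB
Query 1: U[0] = W
Query 2: R[2] = G
Query 3: B[0] = R

Answer: W G R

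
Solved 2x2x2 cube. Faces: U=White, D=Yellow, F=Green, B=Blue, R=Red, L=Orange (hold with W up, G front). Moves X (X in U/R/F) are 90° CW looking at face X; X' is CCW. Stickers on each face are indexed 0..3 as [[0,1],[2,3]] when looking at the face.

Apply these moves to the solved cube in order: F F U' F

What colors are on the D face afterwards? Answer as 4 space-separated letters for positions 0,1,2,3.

After move 1 (F): F=GGGG U=WWOO R=WRWR D=RRYY L=OYOY
After move 2 (F): F=GGGG U=WWYY R=OROR D=WWYY L=OROR
After move 3 (U'): U=WYWY F=ORGG R=GGOR B=ORBB L=BBOR
After move 4 (F): F=GOGR U=WYRB R=WGYR D=OGYY L=BWOW
Query: D face = OGYY

Answer: O G Y Y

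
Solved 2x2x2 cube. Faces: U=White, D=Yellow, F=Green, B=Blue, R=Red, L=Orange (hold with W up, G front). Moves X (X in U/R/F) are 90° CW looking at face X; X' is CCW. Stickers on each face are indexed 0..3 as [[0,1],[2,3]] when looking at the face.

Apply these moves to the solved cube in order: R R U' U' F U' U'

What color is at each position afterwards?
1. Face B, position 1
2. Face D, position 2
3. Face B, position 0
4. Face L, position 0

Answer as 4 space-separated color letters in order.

After move 1 (R): R=RRRR U=WGWG F=GYGY D=YBYB B=WBWB
After move 2 (R): R=RRRR U=WYWY F=GBGB D=YWYW B=GBGB
After move 3 (U'): U=YYWW F=OOGB R=GBRR B=RRGB L=GBOO
After move 4 (U'): U=YWYW F=GBGB R=OORR B=GBGB L=RROO
After move 5 (F): F=GGBB U=YWOR R=YOWR D=ROYW L=RYOW
After move 6 (U'): U=WRYO F=RYBB R=GGWR B=YOGB L=GBOW
After move 7 (U'): U=ROWY F=GBBB R=RYWR B=GGGB L=YOOW
Query 1: B[1] = G
Query 2: D[2] = Y
Query 3: B[0] = G
Query 4: L[0] = Y

Answer: G Y G Y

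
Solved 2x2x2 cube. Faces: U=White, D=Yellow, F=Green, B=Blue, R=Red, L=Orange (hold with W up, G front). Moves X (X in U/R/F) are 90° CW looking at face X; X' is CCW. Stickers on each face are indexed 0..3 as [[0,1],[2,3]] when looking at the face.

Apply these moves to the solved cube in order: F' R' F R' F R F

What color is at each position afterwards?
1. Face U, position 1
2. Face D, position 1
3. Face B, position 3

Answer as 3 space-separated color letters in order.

Answer: G Y B

Derivation:
After move 1 (F'): F=GGGG U=WWRR R=YRYR D=OOYY L=OWOW
After move 2 (R'): R=RRYY U=WBRB F=GWGR D=OGYG B=YBOB
After move 3 (F): F=GGRW U=WBWW R=RRBY D=YRYG L=OOOG
After move 4 (R'): R=RYRB U=WOWY F=GBRW D=YGYW B=GBRB
After move 5 (F): F=RGWB U=WOGO R=WYYB D=RRYW L=OYOG
After move 6 (R): R=YWBY U=WGGB F=RRWW D=RRYG B=OBOB
After move 7 (F): F=WRWR U=WGGY R=GWBY D=BYYG L=OROR
Query 1: U[1] = G
Query 2: D[1] = Y
Query 3: B[3] = B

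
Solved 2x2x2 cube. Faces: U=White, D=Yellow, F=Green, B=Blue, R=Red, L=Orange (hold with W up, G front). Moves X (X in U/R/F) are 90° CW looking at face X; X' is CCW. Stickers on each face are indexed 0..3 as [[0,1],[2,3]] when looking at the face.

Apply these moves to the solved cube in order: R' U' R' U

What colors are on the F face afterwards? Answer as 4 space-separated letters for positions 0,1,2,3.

After move 1 (R'): R=RRRR U=WBWB F=GWGW D=YGYG B=YBYB
After move 2 (U'): U=BBWW F=OOGW R=GWRR B=RRYB L=YBOO
After move 3 (R'): R=WRGR U=BYWR F=OBGW D=YOYW B=GRGB
After move 4 (U): U=WBRY F=WRGW R=GRGR B=YBGB L=OBOO
Query: F face = WRGW

Answer: W R G W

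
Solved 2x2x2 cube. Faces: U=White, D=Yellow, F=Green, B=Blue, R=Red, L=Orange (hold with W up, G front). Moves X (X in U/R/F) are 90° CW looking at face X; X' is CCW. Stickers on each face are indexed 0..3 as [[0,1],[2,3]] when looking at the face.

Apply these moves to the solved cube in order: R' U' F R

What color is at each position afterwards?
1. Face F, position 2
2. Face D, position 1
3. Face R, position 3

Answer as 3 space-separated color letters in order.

Answer: W Y W

Derivation:
After move 1 (R'): R=RRRR U=WBWB F=GWGW D=YGYG B=YBYB
After move 2 (U'): U=BBWW F=OOGW R=GWRR B=RRYB L=YBOO
After move 3 (F): F=GOWO U=BBOB R=WWWR D=RGYG L=YYOG
After move 4 (R): R=WWRW U=BOOO F=GGWG D=RYYR B=BRBB
Query 1: F[2] = W
Query 2: D[1] = Y
Query 3: R[3] = W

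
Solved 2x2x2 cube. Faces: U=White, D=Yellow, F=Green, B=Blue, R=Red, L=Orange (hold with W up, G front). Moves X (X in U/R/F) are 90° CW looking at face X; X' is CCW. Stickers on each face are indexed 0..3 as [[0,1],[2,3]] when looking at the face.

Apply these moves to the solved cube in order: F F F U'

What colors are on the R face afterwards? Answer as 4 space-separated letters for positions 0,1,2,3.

After move 1 (F): F=GGGG U=WWOO R=WRWR D=RRYY L=OYOY
After move 2 (F): F=GGGG U=WWYY R=OROR D=WWYY L=OROR
After move 3 (F): F=GGGG U=WWRR R=YRYR D=OOYY L=OWOW
After move 4 (U'): U=WRWR F=OWGG R=GGYR B=YRBB L=BBOW
Query: R face = GGYR

Answer: G G Y R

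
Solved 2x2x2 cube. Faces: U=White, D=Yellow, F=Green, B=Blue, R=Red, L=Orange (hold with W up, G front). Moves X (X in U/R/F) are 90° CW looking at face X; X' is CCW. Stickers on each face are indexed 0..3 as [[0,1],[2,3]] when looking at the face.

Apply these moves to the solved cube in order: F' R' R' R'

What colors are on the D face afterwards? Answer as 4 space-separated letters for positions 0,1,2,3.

After move 1 (F'): F=GGGG U=WWRR R=YRYR D=OOYY L=OWOW
After move 2 (R'): R=RRYY U=WBRB F=GWGR D=OGYG B=YBOB
After move 3 (R'): R=RYRY U=WORY F=GBGB D=OWYR B=GBGB
After move 4 (R'): R=YYRR U=WGRG F=GOGY D=OBYB B=RBWB
Query: D face = OBYB

Answer: O B Y B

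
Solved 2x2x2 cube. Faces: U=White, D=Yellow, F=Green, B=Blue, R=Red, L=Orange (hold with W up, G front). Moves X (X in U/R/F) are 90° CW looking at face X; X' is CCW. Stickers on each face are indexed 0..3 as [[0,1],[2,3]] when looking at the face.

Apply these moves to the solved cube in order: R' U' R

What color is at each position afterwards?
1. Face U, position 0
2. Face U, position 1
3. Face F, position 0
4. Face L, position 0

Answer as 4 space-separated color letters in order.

After move 1 (R'): R=RRRR U=WBWB F=GWGW D=YGYG B=YBYB
After move 2 (U'): U=BBWW F=OOGW R=GWRR B=RRYB L=YBOO
After move 3 (R): R=RGRW U=BOWW F=OGGG D=YYYR B=WRBB
Query 1: U[0] = B
Query 2: U[1] = O
Query 3: F[0] = O
Query 4: L[0] = Y

Answer: B O O Y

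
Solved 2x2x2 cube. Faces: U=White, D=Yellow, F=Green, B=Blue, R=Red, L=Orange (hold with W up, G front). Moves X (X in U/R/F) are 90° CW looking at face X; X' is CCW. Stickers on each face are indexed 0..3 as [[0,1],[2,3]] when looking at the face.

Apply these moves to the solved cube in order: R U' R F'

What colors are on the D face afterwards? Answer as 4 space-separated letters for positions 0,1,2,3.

After move 1 (R): R=RRRR U=WGWG F=GYGY D=YBYB B=WBWB
After move 2 (U'): U=GGWW F=OOGY R=GYRR B=RRWB L=WBOO
After move 3 (R): R=RGRY U=GOWY F=OBGB D=YWYR B=WRGB
After move 4 (F'): F=BBOG U=GORR R=WGYY D=BOYR L=WYOW
Query: D face = BOYR

Answer: B O Y R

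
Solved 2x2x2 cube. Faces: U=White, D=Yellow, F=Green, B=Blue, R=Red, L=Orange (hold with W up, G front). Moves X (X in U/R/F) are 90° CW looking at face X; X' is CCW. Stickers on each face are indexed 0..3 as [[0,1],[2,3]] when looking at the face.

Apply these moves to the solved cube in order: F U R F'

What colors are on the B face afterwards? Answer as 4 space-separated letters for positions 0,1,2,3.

After move 1 (F): F=GGGG U=WWOO R=WRWR D=RRYY L=OYOY
After move 2 (U): U=OWOW F=WRGG R=BBWR B=OYBB L=GGOY
After move 3 (R): R=WBRB U=OROG F=WRGY D=RBYO B=WYWB
After move 4 (F'): F=RYWG U=ORWR R=BBRB D=GYYO L=GGOO
Query: B face = WYWB

Answer: W Y W B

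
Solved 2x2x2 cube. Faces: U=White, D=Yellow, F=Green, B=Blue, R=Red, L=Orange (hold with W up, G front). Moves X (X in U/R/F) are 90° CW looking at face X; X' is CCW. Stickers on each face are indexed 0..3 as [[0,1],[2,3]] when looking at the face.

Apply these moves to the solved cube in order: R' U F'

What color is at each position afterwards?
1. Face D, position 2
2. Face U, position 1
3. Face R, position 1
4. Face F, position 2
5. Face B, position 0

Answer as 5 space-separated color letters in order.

After move 1 (R'): R=RRRR U=WBWB F=GWGW D=YGYG B=YBYB
After move 2 (U): U=WWBB F=RRGW R=YBRR B=OOYB L=GWOO
After move 3 (F'): F=RWRG U=WWYR R=GBYR D=WOYG L=GBOB
Query 1: D[2] = Y
Query 2: U[1] = W
Query 3: R[1] = B
Query 4: F[2] = R
Query 5: B[0] = O

Answer: Y W B R O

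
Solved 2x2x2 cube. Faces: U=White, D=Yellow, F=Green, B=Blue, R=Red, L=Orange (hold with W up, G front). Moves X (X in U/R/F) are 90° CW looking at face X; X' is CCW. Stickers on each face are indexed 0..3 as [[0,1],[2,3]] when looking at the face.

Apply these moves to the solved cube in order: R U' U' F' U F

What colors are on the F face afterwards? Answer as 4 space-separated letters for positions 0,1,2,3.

Answer: W B G O

Derivation:
After move 1 (R): R=RRRR U=WGWG F=GYGY D=YBYB B=WBWB
After move 2 (U'): U=GGWW F=OOGY R=GYRR B=RRWB L=WBOO
After move 3 (U'): U=GWGW F=WBGY R=OORR B=GYWB L=RROO
After move 4 (F'): F=BYWG U=GWOR R=BOYR D=ROYB L=RWOG
After move 5 (U): U=OGRW F=BOWG R=GYYR B=RWWB L=BYOG
After move 6 (F): F=WBGO U=OGGY R=RYWR D=YGYB L=BROO
Query: F face = WBGO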